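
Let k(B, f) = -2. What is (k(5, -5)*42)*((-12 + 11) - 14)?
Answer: 1260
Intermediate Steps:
(k(5, -5)*42)*((-12 + 11) - 14) = (-2*42)*((-12 + 11) - 14) = -84*(-1 - 14) = -84*(-15) = 1260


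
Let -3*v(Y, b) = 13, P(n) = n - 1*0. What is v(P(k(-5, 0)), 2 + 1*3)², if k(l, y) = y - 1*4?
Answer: 169/9 ≈ 18.778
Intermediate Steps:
k(l, y) = -4 + y (k(l, y) = y - 4 = -4 + y)
P(n) = n (P(n) = n + 0 = n)
v(Y, b) = -13/3 (v(Y, b) = -⅓*13 = -13/3)
v(P(k(-5, 0)), 2 + 1*3)² = (-13/3)² = 169/9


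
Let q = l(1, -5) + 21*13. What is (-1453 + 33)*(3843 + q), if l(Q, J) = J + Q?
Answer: -5839040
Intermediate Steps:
q = 269 (q = (-5 + 1) + 21*13 = -4 + 273 = 269)
(-1453 + 33)*(3843 + q) = (-1453 + 33)*(3843 + 269) = -1420*4112 = -5839040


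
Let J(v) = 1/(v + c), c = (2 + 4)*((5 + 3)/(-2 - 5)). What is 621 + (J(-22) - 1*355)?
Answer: 53725/202 ≈ 265.97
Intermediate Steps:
c = -48/7 (c = 6*(8/(-7)) = 6*(8*(-⅐)) = 6*(-8/7) = -48/7 ≈ -6.8571)
J(v) = 1/(-48/7 + v) (J(v) = 1/(v - 48/7) = 1/(-48/7 + v))
621 + (J(-22) - 1*355) = 621 + (7/(-48 + 7*(-22)) - 1*355) = 621 + (7/(-48 - 154) - 355) = 621 + (7/(-202) - 355) = 621 + (7*(-1/202) - 355) = 621 + (-7/202 - 355) = 621 - 71717/202 = 53725/202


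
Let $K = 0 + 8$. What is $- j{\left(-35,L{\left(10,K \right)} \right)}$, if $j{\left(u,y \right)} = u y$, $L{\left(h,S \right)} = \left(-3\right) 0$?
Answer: $0$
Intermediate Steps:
$K = 8$
$L{\left(h,S \right)} = 0$
$- j{\left(-35,L{\left(10,K \right)} \right)} = - \left(-35\right) 0 = \left(-1\right) 0 = 0$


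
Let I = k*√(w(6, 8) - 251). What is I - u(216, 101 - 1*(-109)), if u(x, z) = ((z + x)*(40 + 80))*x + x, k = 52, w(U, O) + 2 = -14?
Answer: -11042136 + 52*I*√267 ≈ -1.1042e+7 + 849.69*I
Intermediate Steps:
w(U, O) = -16 (w(U, O) = -2 - 14 = -16)
u(x, z) = x + x*(120*x + 120*z) (u(x, z) = ((x + z)*120)*x + x = (120*x + 120*z)*x + x = x*(120*x + 120*z) + x = x + x*(120*x + 120*z))
I = 52*I*√267 (I = 52*√(-16 - 251) = 52*√(-267) = 52*(I*√267) = 52*I*√267 ≈ 849.69*I)
I - u(216, 101 - 1*(-109)) = 52*I*√267 - 216*(1 + 120*216 + 120*(101 - 1*(-109))) = 52*I*√267 - 216*(1 + 25920 + 120*(101 + 109)) = 52*I*√267 - 216*(1 + 25920 + 120*210) = 52*I*√267 - 216*(1 + 25920 + 25200) = 52*I*√267 - 216*51121 = 52*I*√267 - 1*11042136 = 52*I*√267 - 11042136 = -11042136 + 52*I*√267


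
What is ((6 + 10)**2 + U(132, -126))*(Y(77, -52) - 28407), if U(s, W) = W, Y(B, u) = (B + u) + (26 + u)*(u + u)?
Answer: -3338140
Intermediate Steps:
Y(B, u) = B + u + 2*u*(26 + u) (Y(B, u) = (B + u) + (26 + u)*(2*u) = (B + u) + 2*u*(26 + u) = B + u + 2*u*(26 + u))
((6 + 10)**2 + U(132, -126))*(Y(77, -52) - 28407) = ((6 + 10)**2 - 126)*((77 + 2*(-52)**2 + 53*(-52)) - 28407) = (16**2 - 126)*((77 + 2*2704 - 2756) - 28407) = (256 - 126)*((77 + 5408 - 2756) - 28407) = 130*(2729 - 28407) = 130*(-25678) = -3338140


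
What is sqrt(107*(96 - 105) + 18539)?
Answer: 26*sqrt(26) ≈ 132.57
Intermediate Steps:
sqrt(107*(96 - 105) + 18539) = sqrt(107*(-9) + 18539) = sqrt(-963 + 18539) = sqrt(17576) = 26*sqrt(26)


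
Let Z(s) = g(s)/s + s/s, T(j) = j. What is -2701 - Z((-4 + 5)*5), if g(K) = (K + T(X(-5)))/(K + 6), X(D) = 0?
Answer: -29723/11 ≈ -2702.1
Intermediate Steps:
g(K) = K/(6 + K) (g(K) = (K + 0)/(K + 6) = K/(6 + K))
Z(s) = 1 + 1/(6 + s) (Z(s) = (s/(6 + s))/s + s/s = 1/(6 + s) + 1 = 1 + 1/(6 + s))
-2701 - Z((-4 + 5)*5) = -2701 - (7 + (-4 + 5)*5)/(6 + (-4 + 5)*5) = -2701 - (7 + 1*5)/(6 + 1*5) = -2701 - (7 + 5)/(6 + 5) = -2701 - 12/11 = -29723/11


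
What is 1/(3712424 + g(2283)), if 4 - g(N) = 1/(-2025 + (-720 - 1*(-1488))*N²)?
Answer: 4002882327/14860412431459955 ≈ 2.6937e-7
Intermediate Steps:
g(N) = 4 - 1/(-2025 + 768*N²) (g(N) = 4 - 1/(-2025 + (-720 - 1*(-1488))*N²) = 4 - 1/(-2025 + (-720 + 1488)*N²) = 4 - 1/(-2025 + 768*N²))
1/(3712424 + g(2283)) = 1/(3712424 + (-8101 + 3072*2283²)/(3*(-675 + 256*2283²))) = 1/(3712424 + (-8101 + 3072*5212089)/(3*(-675 + 256*5212089))) = 1/(3712424 + (-8101 + 16011537408)/(3*(-675 + 1334294784))) = 1/(3712424 + (⅓)*16011529307/1334294109) = 1/(3712424 + (⅓)*(1/1334294109)*16011529307) = 1/(3712424 + 16011529307/4002882327) = 1/(14860412431459955/4002882327) = 4002882327/14860412431459955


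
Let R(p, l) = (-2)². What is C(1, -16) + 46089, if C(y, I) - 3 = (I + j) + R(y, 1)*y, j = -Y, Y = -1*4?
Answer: 46084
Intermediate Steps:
Y = -4
R(p, l) = 4
j = 4 (j = -1*(-4) = 4)
C(y, I) = 7 + I + 4*y (C(y, I) = 3 + ((I + 4) + 4*y) = 3 + ((4 + I) + 4*y) = 3 + (4 + I + 4*y) = 7 + I + 4*y)
C(1, -16) + 46089 = (7 - 16 + 4*1) + 46089 = (7 - 16 + 4) + 46089 = -5 + 46089 = 46084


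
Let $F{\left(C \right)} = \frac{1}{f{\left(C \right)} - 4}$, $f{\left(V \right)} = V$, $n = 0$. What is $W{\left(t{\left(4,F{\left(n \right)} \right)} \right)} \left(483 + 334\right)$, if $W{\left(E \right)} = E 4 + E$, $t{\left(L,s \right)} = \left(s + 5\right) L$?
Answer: $77615$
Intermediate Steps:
$F{\left(C \right)} = \frac{1}{-4 + C}$ ($F{\left(C \right)} = \frac{1}{C - 4} = \frac{1}{-4 + C}$)
$t{\left(L,s \right)} = L \left(5 + s\right)$ ($t{\left(L,s \right)} = \left(5 + s\right) L = L \left(5 + s\right)$)
$W{\left(E \right)} = 5 E$ ($W{\left(E \right)} = 4 E + E = 5 E$)
$W{\left(t{\left(4,F{\left(n \right)} \right)} \right)} \left(483 + 334\right) = 5 \cdot 4 \left(5 + \frac{1}{-4 + 0}\right) \left(483 + 334\right) = 5 \cdot 4 \left(5 + \frac{1}{-4}\right) 817 = 5 \cdot 4 \left(5 - \frac{1}{4}\right) 817 = 5 \cdot 4 \cdot \frac{19}{4} \cdot 817 = 5 \cdot 19 \cdot 817 = 95 \cdot 817 = 77615$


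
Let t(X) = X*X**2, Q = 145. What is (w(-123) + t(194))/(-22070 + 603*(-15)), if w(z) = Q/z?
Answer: -898070087/3827145 ≈ -234.66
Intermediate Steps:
t(X) = X**3
w(z) = 145/z
(w(-123) + t(194))/(-22070 + 603*(-15)) = (145/(-123) + 194**3)/(-22070 + 603*(-15)) = (145*(-1/123) + 7301384)/(-22070 - 9045) = (-145/123 + 7301384)/(-31115) = (898070087/123)*(-1/31115) = -898070087/3827145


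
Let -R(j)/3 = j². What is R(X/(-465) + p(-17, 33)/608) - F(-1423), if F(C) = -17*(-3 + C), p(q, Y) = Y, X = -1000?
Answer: -25851243245065/1065741312 ≈ -24257.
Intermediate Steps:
F(C) = 51 - 17*C
R(j) = -3*j²
R(X/(-465) + p(-17, 33)/608) - F(-1423) = -3*(-1000/(-465) + 33/608)² - (51 - 17*(-1423)) = -3*(-1000*(-1/465) + 33*(1/608))² - (51 + 24191) = -3*(200/93 + 33/608)² - 1*24242 = -3*(124669/56544)² - 24242 = -3*15542359561/3197223936 - 24242 = -15542359561/1065741312 - 24242 = -25851243245065/1065741312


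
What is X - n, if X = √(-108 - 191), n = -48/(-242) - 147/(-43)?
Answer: -18819/5203 + I*√299 ≈ -3.617 + 17.292*I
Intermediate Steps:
n = 18819/5203 (n = -48*(-1/242) - 147*(-1/43) = 24/121 + 147/43 = 18819/5203 ≈ 3.6170)
X = I*√299 (X = √(-299) = I*√299 ≈ 17.292*I)
X - n = I*√299 - 1*18819/5203 = I*√299 - 18819/5203 = -18819/5203 + I*√299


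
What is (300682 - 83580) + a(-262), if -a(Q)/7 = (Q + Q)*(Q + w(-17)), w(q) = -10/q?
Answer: -12609858/17 ≈ -7.4176e+5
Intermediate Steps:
a(Q) = -14*Q*(10/17 + Q) (a(Q) = -7*(Q + Q)*(Q - 10/(-17)) = -7*2*Q*(Q - 10*(-1/17)) = -7*2*Q*(Q + 10/17) = -7*2*Q*(10/17 + Q) = -14*Q*(10/17 + Q))
(300682 - 83580) + a(-262) = (300682 - 83580) - 14/17*(-262)*(10 + 17*(-262)) = 217102 - 14/17*(-262)*(10 - 4454) = 217102 - 14/17*(-262)*(-4444) = 217102 - 16300592/17 = -12609858/17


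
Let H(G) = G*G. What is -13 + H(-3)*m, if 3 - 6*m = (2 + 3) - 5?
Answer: -17/2 ≈ -8.5000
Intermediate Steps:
H(G) = G²
m = ½ (m = ½ - ((2 + 3) - 5)/6 = ½ - (5 - 5)/6 = ½ - ⅙*0 = ½ + 0 = ½ ≈ 0.50000)
-13 + H(-3)*m = -13 + (-3)²*(½) = -13 + 9*(½) = -13 + 9/2 = -17/2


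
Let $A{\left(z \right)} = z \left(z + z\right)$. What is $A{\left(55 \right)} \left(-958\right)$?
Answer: $-5795900$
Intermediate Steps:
$A{\left(z \right)} = 2 z^{2}$ ($A{\left(z \right)} = z 2 z = 2 z^{2}$)
$A{\left(55 \right)} \left(-958\right) = 2 \cdot 55^{2} \left(-958\right) = 2 \cdot 3025 \left(-958\right) = 6050 \left(-958\right) = -5795900$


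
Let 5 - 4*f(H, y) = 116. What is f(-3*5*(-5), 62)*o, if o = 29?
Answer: -3219/4 ≈ -804.75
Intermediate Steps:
f(H, y) = -111/4 (f(H, y) = 5/4 - ¼*116 = 5/4 - 29 = -111/4)
f(-3*5*(-5), 62)*o = -111/4*29 = -3219/4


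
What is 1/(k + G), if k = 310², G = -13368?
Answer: 1/82732 ≈ 1.2087e-5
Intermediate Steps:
k = 96100
1/(k + G) = 1/(96100 - 13368) = 1/82732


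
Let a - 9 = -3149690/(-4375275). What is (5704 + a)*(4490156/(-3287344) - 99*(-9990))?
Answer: 4063867506138976071613/719151700980 ≈ 5.6509e+9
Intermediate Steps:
a = 8505433/875055 (a = 9 - 3149690/(-4375275) = 9 - 3149690*(-1/4375275) = 9 + 629938/875055 = 8505433/875055 ≈ 9.7199)
(5704 + a)*(4490156/(-3287344) - 99*(-9990)) = (5704 + 8505433/875055)*(4490156/(-3287344) - 99*(-9990)) = 4999819153*(4490156*(-1/3287344) + 989010)/875055 = 4999819153*(-1122539/821836 + 989010)/875055 = (4999819153/875055)*(812802899821/821836) = 4063867506138976071613/719151700980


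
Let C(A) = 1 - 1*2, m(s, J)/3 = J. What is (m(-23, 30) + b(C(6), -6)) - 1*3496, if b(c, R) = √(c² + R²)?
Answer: -3406 + √37 ≈ -3399.9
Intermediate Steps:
m(s, J) = 3*J
C(A) = -1 (C(A) = 1 - 2 = -1)
b(c, R) = √(R² + c²)
(m(-23, 30) + b(C(6), -6)) - 1*3496 = (3*30 + √((-6)² + (-1)²)) - 1*3496 = (90 + √(36 + 1)) - 3496 = (90 + √37) - 3496 = -3406 + √37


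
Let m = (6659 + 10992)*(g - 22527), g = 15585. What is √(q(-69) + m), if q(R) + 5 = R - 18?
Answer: I*√122533334 ≈ 11069.0*I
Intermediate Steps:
q(R) = -23 + R (q(R) = -5 + (R - 18) = -5 + (-18 + R) = -23 + R)
m = -122533242 (m = (6659 + 10992)*(15585 - 22527) = 17651*(-6942) = -122533242)
√(q(-69) + m) = √((-23 - 69) - 122533242) = √(-92 - 122533242) = √(-122533334) = I*√122533334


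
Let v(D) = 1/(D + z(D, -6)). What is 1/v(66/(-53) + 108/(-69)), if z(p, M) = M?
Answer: -10740/1219 ≈ -8.8105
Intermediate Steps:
v(D) = 1/(-6 + D) (v(D) = 1/(D - 6) = 1/(-6 + D))
1/v(66/(-53) + 108/(-69)) = 1/(1/(-6 + (66/(-53) + 108/(-69)))) = 1/(1/(-6 + (66*(-1/53) + 108*(-1/69)))) = 1/(1/(-6 + (-66/53 - 36/23))) = 1/(1/(-6 - 3426/1219)) = 1/(1/(-10740/1219)) = 1/(-1219/10740) = -10740/1219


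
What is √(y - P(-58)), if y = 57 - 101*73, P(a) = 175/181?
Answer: I*√239711151/181 ≈ 85.539*I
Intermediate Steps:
P(a) = 175/181 (P(a) = 175*(1/181) = 175/181)
y = -7316 (y = 57 - 7373 = -7316)
√(y - P(-58)) = √(-7316 - 1*175/181) = √(-7316 - 175/181) = √(-1324371/181) = I*√239711151/181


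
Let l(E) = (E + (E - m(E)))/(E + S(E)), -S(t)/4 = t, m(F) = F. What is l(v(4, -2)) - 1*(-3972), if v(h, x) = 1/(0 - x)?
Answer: 11915/3 ≈ 3971.7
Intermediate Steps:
S(t) = -4*t
v(h, x) = -1/x (v(h, x) = 1/(-x) = -1/x)
l(E) = -⅓ (l(E) = (E + (E - E))/(E - 4*E) = (E + 0)/((-3*E)) = E*(-1/(3*E)) = -⅓)
l(v(4, -2)) - 1*(-3972) = -⅓ - 1*(-3972) = -⅓ + 3972 = 11915/3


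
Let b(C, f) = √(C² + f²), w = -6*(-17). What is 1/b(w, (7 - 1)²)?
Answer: √13/390 ≈ 0.0092450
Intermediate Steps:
w = 102
1/b(w, (7 - 1)²) = 1/(√(102² + ((7 - 1)²)²)) = 1/(√(10404 + (6²)²)) = 1/(√(10404 + 36²)) = 1/(√(10404 + 1296)) = 1/(√11700) = 1/(30*√13) = √13/390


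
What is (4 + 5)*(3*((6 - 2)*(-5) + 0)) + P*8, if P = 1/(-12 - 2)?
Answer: -3784/7 ≈ -540.57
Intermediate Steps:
P = -1/14 (P = 1/(-14) = -1/14 ≈ -0.071429)
(4 + 5)*(3*((6 - 2)*(-5) + 0)) + P*8 = (4 + 5)*(3*((6 - 2)*(-5) + 0)) - 1/14*8 = 9*(3*(4*(-5) + 0)) - 4/7 = 9*(3*(-20 + 0)) - 4/7 = 9*(3*(-20)) - 4/7 = 9*(-60) - 4/7 = -540 - 4/7 = -3784/7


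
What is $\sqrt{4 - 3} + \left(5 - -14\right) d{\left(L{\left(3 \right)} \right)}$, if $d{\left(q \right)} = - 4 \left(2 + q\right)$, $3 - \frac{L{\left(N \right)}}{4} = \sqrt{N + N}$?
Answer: $-1063 + 304 \sqrt{6} \approx -318.35$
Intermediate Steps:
$L{\left(N \right)} = 12 - 4 \sqrt{2} \sqrt{N}$ ($L{\left(N \right)} = 12 - 4 \sqrt{N + N} = 12 - 4 \sqrt{2 N} = 12 - 4 \sqrt{2} \sqrt{N}$)
$d{\left(q \right)} = -8 - 4 q$
$\sqrt{4 - 3} + \left(5 - -14\right) d{\left(L{\left(3 \right)} \right)} = \sqrt{4 - 3} + \left(5 - -14\right) \left(-8 - 4 \left(12 - 4 \sqrt{2} \sqrt{3}\right)\right) = \sqrt{1} + \left(5 + 14\right) \left(-8 - 4 \left(12 - 4 \sqrt{6}\right)\right) = 1 + 19 \left(-8 - \left(48 - 16 \sqrt{6}\right)\right) = 1 + 19 \left(-56 + 16 \sqrt{6}\right) = 1 - \left(1064 - 304 \sqrt{6}\right) = -1063 + 304 \sqrt{6}$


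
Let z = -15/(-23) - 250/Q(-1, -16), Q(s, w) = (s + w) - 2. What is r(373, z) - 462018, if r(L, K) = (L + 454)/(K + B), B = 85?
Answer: -19949575841/43180 ≈ -4.6201e+5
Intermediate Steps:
Q(s, w) = -2 + s + w
z = 6035/437 (z = -15/(-23) - 250/(-2 - 1 - 16) = -15*(-1/23) - 250/(-19) = 15/23 - 250*(-1/19) = 15/23 + 250/19 = 6035/437 ≈ 13.810)
r(L, K) = (454 + L)/(85 + K) (r(L, K) = (L + 454)/(K + 85) = (454 + L)/(85 + K))
r(373, z) - 462018 = (454 + 373)/(85 + 6035/437) - 462018 = 827/(43180/437) - 462018 = (437/43180)*827 - 462018 = 361399/43180 - 462018 = -19949575841/43180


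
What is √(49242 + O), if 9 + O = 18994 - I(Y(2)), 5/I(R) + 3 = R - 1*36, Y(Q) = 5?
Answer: 3*√8763398/34 ≈ 261.20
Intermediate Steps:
I(R) = 5/(-39 + R) (I(R) = 5/(-3 + (R - 1*36)) = 5/(-3 + (R - 36)) = 5/(-3 + (-36 + R)) = 5/(-39 + R))
O = 645495/34 (O = -9 + (18994 - 5/(-39 + 5)) = -9 + (18994 - 5/(-34)) = -9 + (18994 - 5*(-1)/34) = -9 + (18994 - 1*(-5/34)) = -9 + (18994 + 5/34) = -9 + 645801/34 = 645495/34 ≈ 18985.)
√(49242 + O) = √(49242 + 645495/34) = √(2319723/34) = 3*√8763398/34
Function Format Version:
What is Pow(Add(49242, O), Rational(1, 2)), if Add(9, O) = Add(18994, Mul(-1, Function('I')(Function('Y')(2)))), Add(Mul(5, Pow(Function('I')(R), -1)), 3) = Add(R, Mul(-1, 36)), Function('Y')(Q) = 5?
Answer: Mul(Rational(3, 34), Pow(8763398, Rational(1, 2))) ≈ 261.20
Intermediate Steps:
Function('I')(R) = Mul(5, Pow(Add(-39, R), -1)) (Function('I')(R) = Mul(5, Pow(Add(-3, Add(R, Mul(-1, 36))), -1)) = Mul(5, Pow(Add(-3, Add(R, -36)), -1)) = Mul(5, Pow(Add(-3, Add(-36, R)), -1)) = Mul(5, Pow(Add(-39, R), -1)))
O = Rational(645495, 34) (O = Add(-9, Add(18994, Mul(-1, Mul(5, Pow(Add(-39, 5), -1))))) = Add(-9, Add(18994, Mul(-1, Mul(5, Pow(-34, -1))))) = Add(-9, Add(18994, Mul(-1, Mul(5, Rational(-1, 34))))) = Add(-9, Add(18994, Mul(-1, Rational(-5, 34)))) = Add(-9, Add(18994, Rational(5, 34))) = Add(-9, Rational(645801, 34)) = Rational(645495, 34) ≈ 18985.)
Pow(Add(49242, O), Rational(1, 2)) = Pow(Add(49242, Rational(645495, 34)), Rational(1, 2)) = Pow(Rational(2319723, 34), Rational(1, 2)) = Mul(Rational(3, 34), Pow(8763398, Rational(1, 2)))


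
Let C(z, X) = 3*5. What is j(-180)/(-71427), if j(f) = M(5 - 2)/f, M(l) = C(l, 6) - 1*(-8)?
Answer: 23/12856860 ≈ 1.7889e-6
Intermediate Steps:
C(z, X) = 15
M(l) = 23 (M(l) = 15 - 1*(-8) = 15 + 8 = 23)
j(f) = 23/f
j(-180)/(-71427) = (23/(-180))/(-71427) = (23*(-1/180))*(-1/71427) = -23/180*(-1/71427) = 23/12856860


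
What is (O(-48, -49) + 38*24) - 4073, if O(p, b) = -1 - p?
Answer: -3114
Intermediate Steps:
(O(-48, -49) + 38*24) - 4073 = ((-1 - 1*(-48)) + 38*24) - 4073 = ((-1 + 48) + 912) - 4073 = (47 + 912) - 4073 = 959 - 4073 = -3114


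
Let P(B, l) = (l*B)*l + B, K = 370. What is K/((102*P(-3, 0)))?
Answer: -185/153 ≈ -1.2092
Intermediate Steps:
P(B, l) = B + B*l**2 (P(B, l) = (B*l)*l + B = B*l**2 + B = B + B*l**2)
K/((102*P(-3, 0))) = 370/((102*(-3*(1 + 0**2)))) = 370/((102*(-3*(1 + 0)))) = 370/((102*(-3*1))) = 370/((102*(-3))) = 370/(-306) = 370*(-1/306) = -185/153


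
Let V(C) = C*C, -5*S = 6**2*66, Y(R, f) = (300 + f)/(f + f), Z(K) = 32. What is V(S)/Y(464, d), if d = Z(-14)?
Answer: 90326016/2075 ≈ 43531.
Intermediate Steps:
d = 32
Y(R, f) = (300 + f)/(2*f) (Y(R, f) = (300 + f)/((2*f)) = (300 + f)*(1/(2*f)) = (300 + f)/(2*f))
S = -2376/5 (S = -6**2*66/5 = -36*66/5 = -1/5*2376 = -2376/5 ≈ -475.20)
V(C) = C**2
V(S)/Y(464, d) = (-2376/5)**2/(((1/2)*(300 + 32)/32)) = 5645376/(25*(((1/2)*(1/32)*332))) = 5645376/(25*(83/16)) = (5645376/25)*(16/83) = 90326016/2075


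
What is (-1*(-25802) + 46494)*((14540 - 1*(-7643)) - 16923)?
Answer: 380276960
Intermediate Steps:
(-1*(-25802) + 46494)*((14540 - 1*(-7643)) - 16923) = (25802 + 46494)*((14540 + 7643) - 16923) = 72296*(22183 - 16923) = 72296*5260 = 380276960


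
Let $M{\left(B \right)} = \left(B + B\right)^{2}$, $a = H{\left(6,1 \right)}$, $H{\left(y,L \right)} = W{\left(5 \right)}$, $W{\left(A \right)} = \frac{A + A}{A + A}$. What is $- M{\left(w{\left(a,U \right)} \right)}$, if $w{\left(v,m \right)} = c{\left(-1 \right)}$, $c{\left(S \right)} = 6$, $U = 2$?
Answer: $-144$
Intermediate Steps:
$W{\left(A \right)} = 1$ ($W{\left(A \right)} = \frac{2 A}{2 A} = 2 A \frac{1}{2 A} = 1$)
$H{\left(y,L \right)} = 1$
$a = 1$
$w{\left(v,m \right)} = 6$
$M{\left(B \right)} = 4 B^{2}$ ($M{\left(B \right)} = \left(2 B\right)^{2} = 4 B^{2}$)
$- M{\left(w{\left(a,U \right)} \right)} = - 4 \cdot 6^{2} = - 4 \cdot 36 = \left(-1\right) 144 = -144$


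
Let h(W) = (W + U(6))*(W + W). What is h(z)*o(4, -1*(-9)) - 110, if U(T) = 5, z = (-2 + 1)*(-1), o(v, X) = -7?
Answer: -194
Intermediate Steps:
z = 1 (z = -1*(-1) = 1)
h(W) = 2*W*(5 + W) (h(W) = (W + 5)*(W + W) = (5 + W)*(2*W) = 2*W*(5 + W))
h(z)*o(4, -1*(-9)) - 110 = (2*1*(5 + 1))*(-7) - 110 = (2*1*6)*(-7) - 110 = 12*(-7) - 110 = -84 - 110 = -194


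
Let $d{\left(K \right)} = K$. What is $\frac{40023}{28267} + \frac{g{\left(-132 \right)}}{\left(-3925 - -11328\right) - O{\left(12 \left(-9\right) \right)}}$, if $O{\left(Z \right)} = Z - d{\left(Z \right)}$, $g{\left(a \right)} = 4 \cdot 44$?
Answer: $\frac{27387751}{19023691} \approx 1.4397$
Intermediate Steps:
$g{\left(a \right)} = 176$
$O{\left(Z \right)} = 0$ ($O{\left(Z \right)} = Z - Z = 0$)
$\frac{40023}{28267} + \frac{g{\left(-132 \right)}}{\left(-3925 - -11328\right) - O{\left(12 \left(-9\right) \right)}} = \frac{40023}{28267} + \frac{176}{\left(-3925 - -11328\right) - 0} = 40023 \cdot \frac{1}{28267} + \frac{176}{\left(-3925 + 11328\right) + 0} = \frac{40023}{28267} + \frac{176}{7403 + 0} = \frac{40023}{28267} + \frac{176}{7403} = \frac{40023}{28267} + 176 \cdot \frac{1}{7403} = \frac{40023}{28267} + \frac{16}{673} = \frac{27387751}{19023691}$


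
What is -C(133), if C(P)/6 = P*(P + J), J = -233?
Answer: 79800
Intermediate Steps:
C(P) = 6*P*(-233 + P) (C(P) = 6*(P*(P - 233)) = 6*(P*(-233 + P)) = 6*P*(-233 + P))
-C(133) = -6*133*(-233 + 133) = -6*133*(-100) = -1*(-79800) = 79800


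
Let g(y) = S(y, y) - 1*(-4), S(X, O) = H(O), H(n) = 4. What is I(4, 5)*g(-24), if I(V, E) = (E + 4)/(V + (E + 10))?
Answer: 72/19 ≈ 3.7895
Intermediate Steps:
S(X, O) = 4
g(y) = 8 (g(y) = 4 - 1*(-4) = 4 + 4 = 8)
I(V, E) = (4 + E)/(10 + E + V) (I(V, E) = (4 + E)/(V + (10 + E)) = (4 + E)/(10 + E + V))
I(4, 5)*g(-24) = ((4 + 5)/(10 + 5 + 4))*8 = (9/19)*8 = 72/19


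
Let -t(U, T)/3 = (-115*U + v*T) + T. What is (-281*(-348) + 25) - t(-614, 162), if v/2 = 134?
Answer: 440377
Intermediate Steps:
v = 268 (v = 2*134 = 268)
t(U, T) = -807*T + 345*U (t(U, T) = -3*((-115*U + 268*T) + T) = -3*(-115*U + 269*T) = -807*T + 345*U)
(-281*(-348) + 25) - t(-614, 162) = (-281*(-348) + 25) - (-807*162 + 345*(-614)) = (97788 + 25) - (-130734 - 211830) = 97813 - 1*(-342564) = 97813 + 342564 = 440377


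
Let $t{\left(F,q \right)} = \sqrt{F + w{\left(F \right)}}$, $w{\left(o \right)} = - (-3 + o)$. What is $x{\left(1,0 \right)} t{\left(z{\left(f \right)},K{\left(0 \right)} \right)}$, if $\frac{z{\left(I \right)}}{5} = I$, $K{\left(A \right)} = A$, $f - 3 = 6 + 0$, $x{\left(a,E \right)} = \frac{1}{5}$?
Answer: $\frac{\sqrt{3}}{5} \approx 0.34641$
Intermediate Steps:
$x{\left(a,E \right)} = \frac{1}{5}$
$f = 9$ ($f = 3 + \left(6 + 0\right) = 3 + 6 = 9$)
$z{\left(I \right)} = 5 I$
$w{\left(o \right)} = 3 - o$
$t{\left(F,q \right)} = \sqrt{3}$ ($t{\left(F,q \right)} = \sqrt{F - \left(-3 + F\right)} = \sqrt{3}$)
$x{\left(1,0 \right)} t{\left(z{\left(f \right)},K{\left(0 \right)} \right)} = \frac{\sqrt{3}}{5}$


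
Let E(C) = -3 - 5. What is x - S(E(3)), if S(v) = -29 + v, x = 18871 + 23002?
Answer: 41910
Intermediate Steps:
x = 41873
E(C) = -8
x - S(E(3)) = 41873 - (-29 - 8) = 41873 - 1*(-37) = 41873 + 37 = 41910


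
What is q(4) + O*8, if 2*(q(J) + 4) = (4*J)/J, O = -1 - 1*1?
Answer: -18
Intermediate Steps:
O = -2 (O = -1 - 1 = -2)
q(J) = -2 (q(J) = -4 + ((4*J)/J)/2 = -4 + (½)*4 = -4 + 2 = -2)
q(4) + O*8 = -2 - 2*8 = -2 - 16 = -18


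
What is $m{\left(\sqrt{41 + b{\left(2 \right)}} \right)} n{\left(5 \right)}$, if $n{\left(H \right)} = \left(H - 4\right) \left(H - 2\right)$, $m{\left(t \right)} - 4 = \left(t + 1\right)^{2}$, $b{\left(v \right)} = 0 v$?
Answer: $138 + 6 \sqrt{41} \approx 176.42$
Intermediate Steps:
$b{\left(v \right)} = 0$
$m{\left(t \right)} = 4 + \left(1 + t\right)^{2}$ ($m{\left(t \right)} = 4 + \left(t + 1\right)^{2} = 4 + \left(1 + t\right)^{2}$)
$n{\left(H \right)} = \left(-4 + H\right) \left(-2 + H\right)$
$m{\left(\sqrt{41 + b{\left(2 \right)}} \right)} n{\left(5 \right)} = \left(4 + \left(1 + \sqrt{41 + 0}\right)^{2}\right) \left(8 + 5^{2} - 30\right) = \left(4 + \left(1 + \sqrt{41}\right)^{2}\right) \left(8 + 25 - 30\right) = \left(4 + \left(1 + \sqrt{41}\right)^{2}\right) 3 = 12 + 3 \left(1 + \sqrt{41}\right)^{2}$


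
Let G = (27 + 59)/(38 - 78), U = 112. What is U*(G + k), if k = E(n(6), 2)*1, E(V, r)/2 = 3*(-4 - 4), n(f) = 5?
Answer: -28084/5 ≈ -5616.8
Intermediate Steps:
E(V, r) = -48 (E(V, r) = 2*(3*(-4 - 4)) = 2*(3*(-8)) = 2*(-24) = -48)
G = -43/20 (G = 86/(-40) = 86*(-1/40) = -43/20 ≈ -2.1500)
k = -48 (k = -48*1 = -48)
U*(G + k) = 112*(-43/20 - 48) = 112*(-1003/20) = -28084/5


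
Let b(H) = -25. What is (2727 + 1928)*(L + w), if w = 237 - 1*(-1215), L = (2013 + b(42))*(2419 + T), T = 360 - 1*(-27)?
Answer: 25973875900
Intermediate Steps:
T = 387 (T = 360 + 27 = 387)
L = 5578328 (L = (2013 - 25)*(2419 + 387) = 1988*2806 = 5578328)
w = 1452 (w = 237 + 1215 = 1452)
(2727 + 1928)*(L + w) = (2727 + 1928)*(5578328 + 1452) = 4655*5579780 = 25973875900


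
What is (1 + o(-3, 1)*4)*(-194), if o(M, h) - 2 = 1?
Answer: -2522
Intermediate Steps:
o(M, h) = 3 (o(M, h) = 2 + 1 = 3)
(1 + o(-3, 1)*4)*(-194) = (1 + 3*4)*(-194) = (1 + 12)*(-194) = 13*(-194) = -2522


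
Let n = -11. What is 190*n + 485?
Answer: -1605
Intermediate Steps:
190*n + 485 = 190*(-11) + 485 = -2090 + 485 = -1605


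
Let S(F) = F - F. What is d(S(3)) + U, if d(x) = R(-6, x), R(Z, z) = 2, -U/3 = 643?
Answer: -1927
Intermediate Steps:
U = -1929 (U = -3*643 = -1929)
S(F) = 0
d(x) = 2
d(S(3)) + U = 2 - 1929 = -1927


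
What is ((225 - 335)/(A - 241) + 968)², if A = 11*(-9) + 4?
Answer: 26464457041/28224 ≈ 9.3766e+5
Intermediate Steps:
A = -95 (A = -99 + 4 = -95)
((225 - 335)/(A - 241) + 968)² = ((225 - 335)/(-95 - 241) + 968)² = (-110/(-336) + 968)² = (-110*(-1/336) + 968)² = (55/168 + 968)² = (162679/168)² = 26464457041/28224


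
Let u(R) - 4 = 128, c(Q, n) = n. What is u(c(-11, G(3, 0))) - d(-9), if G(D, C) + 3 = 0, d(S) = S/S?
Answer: 131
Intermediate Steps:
d(S) = 1
G(D, C) = -3 (G(D, C) = -3 + 0 = -3)
u(R) = 132 (u(R) = 4 + 128 = 132)
u(c(-11, G(3, 0))) - d(-9) = 132 - 1*1 = 132 - 1 = 131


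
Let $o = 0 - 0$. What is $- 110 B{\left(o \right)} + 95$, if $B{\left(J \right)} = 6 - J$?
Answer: $-565$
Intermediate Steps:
$o = 0$ ($o = 0 + 0 = 0$)
$- 110 B{\left(o \right)} + 95 = - 110 \left(6 - 0\right) + 95 = - 110 \left(6 + 0\right) + 95 = \left(-110\right) 6 + 95 = -660 + 95 = -565$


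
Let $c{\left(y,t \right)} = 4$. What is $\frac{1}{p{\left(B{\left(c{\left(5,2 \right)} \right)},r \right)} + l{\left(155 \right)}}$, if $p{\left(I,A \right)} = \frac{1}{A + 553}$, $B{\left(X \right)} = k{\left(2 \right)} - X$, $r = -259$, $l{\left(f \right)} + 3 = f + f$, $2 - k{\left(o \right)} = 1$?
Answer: $\frac{294}{90259} \approx 0.0032573$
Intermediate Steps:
$k{\left(o \right)} = 1$ ($k{\left(o \right)} = 2 - 1 = 1$)
$l{\left(f \right)} = -3 + 2 f$ ($l{\left(f \right)} = -3 + \left(f + f\right) = -3 + 2 f$)
$B{\left(X \right)} = 1 - X$
$p{\left(I,A \right)} = \frac{1}{553 + A}$
$\frac{1}{p{\left(B{\left(c{\left(5,2 \right)} \right)},r \right)} + l{\left(155 \right)}} = \frac{1}{\frac{1}{553 - 259} + \left(-3 + 2 \cdot 155\right)} = \frac{1}{\frac{1}{294} + \left(-3 + 310\right)} = \frac{1}{\frac{1}{294} + 307} = \frac{1}{\frac{90259}{294}} = \frac{294}{90259}$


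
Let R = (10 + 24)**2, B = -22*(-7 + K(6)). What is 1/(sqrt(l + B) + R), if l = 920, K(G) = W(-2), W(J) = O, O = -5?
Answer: 289/333788 - sqrt(74)/333788 ≈ 0.00084005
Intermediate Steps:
W(J) = -5
K(G) = -5
B = 264 (B = -22*(-7 - 5) = -22*(-12) = 264)
R = 1156 (R = 34**2 = 1156)
1/(sqrt(l + B) + R) = 1/(sqrt(920 + 264) + 1156) = 1/(sqrt(1184) + 1156) = 1/(4*sqrt(74) + 1156) = 1/(1156 + 4*sqrt(74))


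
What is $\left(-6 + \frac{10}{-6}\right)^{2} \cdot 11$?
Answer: $\frac{5819}{9} \approx 646.56$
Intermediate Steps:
$\left(-6 + \frac{10}{-6}\right)^{2} \cdot 11 = \left(-6 + 10 \left(- \frac{1}{6}\right)\right)^{2} \cdot 11 = \left(-6 - \frac{5}{3}\right)^{2} \cdot 11 = \left(- \frac{23}{3}\right)^{2} \cdot 11 = \frac{529}{9} \cdot 11 = \frac{5819}{9}$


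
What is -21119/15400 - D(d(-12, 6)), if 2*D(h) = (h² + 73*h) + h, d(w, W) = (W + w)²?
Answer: -4359017/2200 ≈ -1981.4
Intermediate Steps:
D(h) = h²/2 + 37*h (D(h) = ((h² + 73*h) + h)/2 = (h² + 74*h)/2 = h²/2 + 37*h)
-21119/15400 - D(d(-12, 6)) = -21119/15400 - (6 - 12)²*(74 + (6 - 12)²)/2 = -21119*1/15400 - (-6)²*(74 + (-6)²)/2 = -3017/2200 - 36*(74 + 36)/2 = -3017/2200 - 36*110/2 = -3017/2200 - 1*1980 = -3017/2200 - 1980 = -4359017/2200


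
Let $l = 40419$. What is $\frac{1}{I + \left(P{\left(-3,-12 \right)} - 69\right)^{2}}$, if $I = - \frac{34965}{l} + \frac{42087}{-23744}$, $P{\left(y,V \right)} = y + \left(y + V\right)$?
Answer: $\frac{35544768}{268944596273} \approx 0.00013216$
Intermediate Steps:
$P{\left(y,V \right)} = V + 2 y$ ($P{\left(y,V \right)} = y + \left(V + y\right) = V + 2 y$)
$I = - \frac{93752719}{35544768}$ ($I = - \frac{34965}{40419} + \frac{42087}{-23744} = \left(-34965\right) \frac{1}{40419} + 42087 \left(- \frac{1}{23744}\right) = - \frac{1295}{1497} - \frac{42087}{23744} = - \frac{93752719}{35544768} \approx -2.6376$)
$\frac{1}{I + \left(P{\left(-3,-12 \right)} - 69\right)^{2}} = \frac{1}{- \frac{93752719}{35544768} + \left(\left(-12 + 2 \left(-3\right)\right) - 69\right)^{2}} = \frac{1}{- \frac{93752719}{35544768} + \left(\left(-12 - 6\right) - 69\right)^{2}} = \frac{1}{- \frac{93752719}{35544768} + \left(-18 - 69\right)^{2}} = \frac{1}{- \frac{93752719}{35544768} + \left(-87\right)^{2}} = \frac{1}{- \frac{93752719}{35544768} + 7569} = \frac{1}{\frac{268944596273}{35544768}} = \frac{35544768}{268944596273}$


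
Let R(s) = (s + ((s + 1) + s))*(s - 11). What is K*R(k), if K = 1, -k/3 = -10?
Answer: 1729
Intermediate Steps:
k = 30 (k = -3*(-10) = 30)
R(s) = (1 + 3*s)*(-11 + s) (R(s) = (s + ((1 + s) + s))*(-11 + s) = (s + (1 + 2*s))*(-11 + s) = (1 + 3*s)*(-11 + s))
K*R(k) = 1*(-11 - 32*30 + 3*30²) = 1*(-11 - 960 + 3*900) = 1*(-11 - 960 + 2700) = 1*1729 = 1729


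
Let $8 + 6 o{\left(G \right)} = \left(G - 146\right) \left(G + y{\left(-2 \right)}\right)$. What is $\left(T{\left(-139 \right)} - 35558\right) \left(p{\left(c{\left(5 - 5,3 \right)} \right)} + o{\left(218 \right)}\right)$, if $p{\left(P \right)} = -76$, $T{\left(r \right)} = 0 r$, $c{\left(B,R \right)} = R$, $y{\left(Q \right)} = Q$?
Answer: $- \frac{268249552}{3} \approx -8.9416 \cdot 10^{7}$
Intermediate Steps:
$T{\left(r \right)} = 0$
$o{\left(G \right)} = - \frac{4}{3} + \frac{\left(-146 + G\right) \left(-2 + G\right)}{6}$ ($o{\left(G \right)} = - \frac{4}{3} + \frac{\left(G - 146\right) \left(G - 2\right)}{6} = - \frac{4}{3} + \frac{\left(-146 + G\right) \left(-2 + G\right)}{6}$)
$\left(T{\left(-139 \right)} - 35558\right) \left(p{\left(c{\left(5 - 5,3 \right)} \right)} + o{\left(218 \right)}\right) = \left(0 - 35558\right) \left(-76 + \left(\frac{142}{3} - \frac{16132}{3} + \frac{218^{2}}{6}\right)\right) = - 35558 \left(-76 + \left(\frac{142}{3} - \frac{16132}{3} + \frac{1}{6} \cdot 47524\right)\right) = - 35558 \left(-76 + \left(\frac{142}{3} - \frac{16132}{3} + \frac{23762}{3}\right)\right) = - 35558 \left(-76 + \frac{7772}{3}\right) = \left(-35558\right) \frac{7544}{3} = - \frac{268249552}{3}$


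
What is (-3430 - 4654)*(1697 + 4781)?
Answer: -52368152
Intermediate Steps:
(-3430 - 4654)*(1697 + 4781) = -8084*6478 = -52368152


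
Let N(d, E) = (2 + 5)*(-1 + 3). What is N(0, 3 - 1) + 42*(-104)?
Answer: -4354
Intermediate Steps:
N(d, E) = 14 (N(d, E) = 7*2 = 14)
N(0, 3 - 1) + 42*(-104) = 14 + 42*(-104) = 14 - 4368 = -4354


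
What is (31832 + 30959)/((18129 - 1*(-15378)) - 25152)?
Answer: 62791/8355 ≈ 7.5154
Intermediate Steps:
(31832 + 30959)/((18129 - 1*(-15378)) - 25152) = 62791/((18129 + 15378) - 25152) = 62791/(33507 - 25152) = 62791/8355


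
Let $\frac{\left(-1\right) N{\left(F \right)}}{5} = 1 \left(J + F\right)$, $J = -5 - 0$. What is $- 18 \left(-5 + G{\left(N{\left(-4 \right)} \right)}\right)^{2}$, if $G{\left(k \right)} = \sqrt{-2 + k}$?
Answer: $-1224 + 180 \sqrt{43} \approx -43.661$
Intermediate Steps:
$J = -5$ ($J = -5 + 0 = -5$)
$N{\left(F \right)} = 25 - 5 F$ ($N{\left(F \right)} = - 5 \cdot 1 \left(-5 + F\right) = - 5 \left(-5 + F\right) = 25 - 5 F$)
$- 18 \left(-5 + G{\left(N{\left(-4 \right)} \right)}\right)^{2} = - 18 \left(-5 + \sqrt{-2 + \left(25 - -20\right)}\right)^{2} = - 18 \left(-5 + \sqrt{-2 + \left(25 + 20\right)}\right)^{2} = - 18 \left(-5 + \sqrt{-2 + 45}\right)^{2} = - 18 \left(-5 + \sqrt{43}\right)^{2}$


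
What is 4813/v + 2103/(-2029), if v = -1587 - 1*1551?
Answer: -16364791/6367002 ≈ -2.5703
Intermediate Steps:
v = -3138 (v = -1587 - 1551 = -3138)
4813/v + 2103/(-2029) = 4813/(-3138) + 2103/(-2029) = 4813*(-1/3138) + 2103*(-1/2029) = -4813/3138 - 2103/2029 = -16364791/6367002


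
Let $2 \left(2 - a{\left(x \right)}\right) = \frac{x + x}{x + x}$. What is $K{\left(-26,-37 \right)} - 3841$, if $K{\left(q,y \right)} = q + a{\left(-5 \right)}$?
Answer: $- \frac{7731}{2} \approx -3865.5$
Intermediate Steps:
$a{\left(x \right)} = \frac{3}{2}$ ($a{\left(x \right)} = 2 - \frac{\left(x + x\right) \frac{1}{x + x}}{2} = 2 - \frac{2 x \frac{1}{2 x}}{2} = 2 - \frac{1}{2} = \frac{3}{2}$)
$K{\left(q,y \right)} = \frac{3}{2} + q$ ($K{\left(q,y \right)} = q + \frac{3}{2} = \frac{3}{2} + q$)
$K{\left(-26,-37 \right)} - 3841 = \left(\frac{3}{2} - 26\right) - 3841 = - \frac{49}{2} - 3841 = - \frac{7731}{2}$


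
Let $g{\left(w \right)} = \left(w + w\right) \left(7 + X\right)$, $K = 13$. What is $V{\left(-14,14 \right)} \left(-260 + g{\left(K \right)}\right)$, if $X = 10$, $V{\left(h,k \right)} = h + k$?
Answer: $0$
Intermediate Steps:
$g{\left(w \right)} = 34 w$ ($g{\left(w \right)} = \left(w + w\right) \left(7 + 10\right) = 2 w 17 = 34 w$)
$V{\left(-14,14 \right)} \left(-260 + g{\left(K \right)}\right) = \left(-14 + 14\right) \left(-260 + 34 \cdot 13\right) = 0 \left(-260 + 442\right) = 0 \cdot 182 = 0$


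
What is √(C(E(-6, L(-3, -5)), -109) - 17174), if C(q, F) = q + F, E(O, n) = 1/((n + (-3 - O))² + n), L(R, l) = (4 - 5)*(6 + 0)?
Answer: 2*I*√38886/3 ≈ 131.46*I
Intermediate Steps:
L(R, l) = -6 (L(R, l) = -1*6 = -6)
E(O, n) = 1/(n + (-3 + n - O)²) (E(O, n) = 1/((-3 + n - O)² + n) = 1/(n + (-3 + n - O)²))
C(q, F) = F + q
√(C(E(-6, L(-3, -5)), -109) - 17174) = √((-109 + 1/(-6 + (3 - 6 - 1*(-6))²)) - 17174) = √((-109 + 1/(-6 + (3 - 6 + 6)²)) - 17174) = √((-109 + 1/(-6 + 3²)) - 17174) = √((-109 + 1/(-6 + 9)) - 17174) = √((-109 + 1/3) - 17174) = √((-109 + ⅓) - 17174) = √(-326/3 - 17174) = √(-51848/3) = 2*I*√38886/3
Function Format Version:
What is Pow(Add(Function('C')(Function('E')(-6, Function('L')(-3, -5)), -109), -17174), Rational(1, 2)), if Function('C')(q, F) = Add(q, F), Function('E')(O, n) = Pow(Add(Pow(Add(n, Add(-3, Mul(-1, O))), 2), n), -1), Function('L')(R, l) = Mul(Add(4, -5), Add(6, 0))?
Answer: Mul(Rational(2, 3), I, Pow(38886, Rational(1, 2))) ≈ Mul(131.46, I)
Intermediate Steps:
Function('L')(R, l) = -6 (Function('L')(R, l) = Mul(-1, 6) = -6)
Function('E')(O, n) = Pow(Add(n, Pow(Add(-3, n, Mul(-1, O)), 2)), -1) (Function('E')(O, n) = Pow(Add(Pow(Add(-3, n, Mul(-1, O)), 2), n), -1) = Pow(Add(n, Pow(Add(-3, n, Mul(-1, O)), 2)), -1))
Function('C')(q, F) = Add(F, q)
Pow(Add(Function('C')(Function('E')(-6, Function('L')(-3, -5)), -109), -17174), Rational(1, 2)) = Pow(Add(Add(-109, Pow(Add(-6, Pow(Add(3, -6, Mul(-1, -6)), 2)), -1)), -17174), Rational(1, 2)) = Pow(Add(Add(-109, Pow(Add(-6, Pow(Add(3, -6, 6), 2)), -1)), -17174), Rational(1, 2)) = Pow(Add(Add(-109, Pow(Add(-6, Pow(3, 2)), -1)), -17174), Rational(1, 2)) = Pow(Add(Add(-109, Pow(Add(-6, 9), -1)), -17174), Rational(1, 2)) = Pow(Add(Add(-109, Pow(3, -1)), -17174), Rational(1, 2)) = Pow(Add(Add(-109, Rational(1, 3)), -17174), Rational(1, 2)) = Pow(Add(Rational(-326, 3), -17174), Rational(1, 2)) = Pow(Rational(-51848, 3), Rational(1, 2)) = Mul(Rational(2, 3), I, Pow(38886, Rational(1, 2)))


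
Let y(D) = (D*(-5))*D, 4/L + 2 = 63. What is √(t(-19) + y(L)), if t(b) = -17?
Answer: I*√63337/61 ≈ 4.1257*I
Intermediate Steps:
L = 4/61 (L = 4/(-2 + 63) = 4/61 ≈ 0.065574)
y(D) = -5*D² (y(D) = (-5*D)*D = -5*D²)
√(t(-19) + y(L)) = √(-17 - 5*(4/61)²) = √(-17 - 5*16/3721) = √(-17 - 80/3721) = √(-63337/3721) = I*√63337/61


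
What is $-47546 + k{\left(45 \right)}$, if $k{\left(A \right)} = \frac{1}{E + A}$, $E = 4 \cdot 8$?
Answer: $- \frac{3661041}{77} \approx -47546.0$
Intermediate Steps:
$E = 32$
$k{\left(A \right)} = \frac{1}{32 + A}$
$-47546 + k{\left(45 \right)} = -47546 + \frac{1}{32 + 45} = -47546 + \frac{1}{77} = - \frac{3661041}{77}$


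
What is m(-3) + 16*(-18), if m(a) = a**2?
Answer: -279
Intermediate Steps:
m(-3) + 16*(-18) = (-3)**2 + 16*(-18) = 9 - 288 = -279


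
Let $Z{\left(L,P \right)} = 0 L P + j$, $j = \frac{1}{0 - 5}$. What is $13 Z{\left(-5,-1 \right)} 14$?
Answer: $- \frac{182}{5} \approx -36.4$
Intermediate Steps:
$j = - \frac{1}{5}$ ($j = \frac{1}{-5} = - \frac{1}{5} \approx -0.2$)
$Z{\left(L,P \right)} = - \frac{1}{5}$ ($Z{\left(L,P \right)} = 0 L P - \frac{1}{5} = 0 P - \frac{1}{5} = 0 - \frac{1}{5} = - \frac{1}{5}$)
$13 Z{\left(-5,-1 \right)} 14 = 13 \left(- \frac{1}{5}\right) 14 = \left(- \frac{13}{5}\right) 14 = - \frac{182}{5}$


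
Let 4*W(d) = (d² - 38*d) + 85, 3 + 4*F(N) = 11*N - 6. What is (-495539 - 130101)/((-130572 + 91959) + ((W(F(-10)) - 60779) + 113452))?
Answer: -40040960/933449 ≈ -42.896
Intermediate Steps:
F(N) = -9/4 + 11*N/4 (F(N) = -¾ + (11*N - 6)/4 = -¾ + (-6 + 11*N)/4 = -¾ + (-3/2 + 11*N/4) = -9/4 + 11*N/4)
W(d) = 85/4 - 19*d/2 + d²/4 (W(d) = ((d² - 38*d) + 85)/4 = (85 + d² - 38*d)/4 = 85/4 - 19*d/2 + d²/4)
(-495539 - 130101)/((-130572 + 91959) + ((W(F(-10)) - 60779) + 113452)) = (-495539 - 130101)/((-130572 + 91959) + (((85/4 - 19*(-9/4 + (11/4)*(-10))/2 + (-9/4 + (11/4)*(-10))²/4) - 60779) + 113452)) = -625640/(-38613 + (((85/4 - 19*(-9/4 - 55/2)/2 + (-9/4 - 55/2)²/4) - 60779) + 113452)) = -625640/(-38613 + (((85/4 - 19/2*(-119/4) + (-119/4)²/4) - 60779) + 113452)) = -625640/(-38613 + (((85/4 + 2261/8 + (¼)*(14161/16)) - 60779) + 113452)) = -625640/(-38613 + (((85/4 + 2261/8 + 14161/64) - 60779) + 113452)) = -625640/(-38613 + ((33609/64 - 60779) + 113452)) = -625640/(-38613 + (-3856247/64 + 113452)) = -625640/(-38613 + 3404681/64) = -625640/933449/64 = -625640*64/933449 = -40040960/933449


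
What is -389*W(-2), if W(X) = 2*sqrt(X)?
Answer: -778*I*sqrt(2) ≈ -1100.3*I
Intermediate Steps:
-389*W(-2) = -778*sqrt(-2) = -778*I*sqrt(2)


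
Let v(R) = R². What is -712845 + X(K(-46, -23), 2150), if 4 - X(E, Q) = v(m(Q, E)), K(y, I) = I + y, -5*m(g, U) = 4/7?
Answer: -873230241/1225 ≈ -7.1284e+5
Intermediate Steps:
m(g, U) = -4/35 (m(g, U) = -4/(5*7) = -⅕*4/7 = -4/35)
X(E, Q) = 4884/1225 (X(E, Q) = 4 - (-4/35)² = 4 - 1*16/1225 = 4 - 16/1225 = 4884/1225)
-712845 + X(K(-46, -23), 2150) = -712845 + 4884/1225 = -873230241/1225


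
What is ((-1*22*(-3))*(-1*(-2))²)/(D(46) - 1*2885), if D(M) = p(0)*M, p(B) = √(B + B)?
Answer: -264/2885 ≈ -0.091508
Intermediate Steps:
p(B) = √2*√B (p(B) = √(2*B) = √2*√B)
D(M) = 0 (D(M) = (√2*√0)*M = (√2*0)*M = 0*M = 0)
((-1*22*(-3))*(-1*(-2))²)/(D(46) - 1*2885) = ((-1*22*(-3))*(-1*(-2))²)/(0 - 1*2885) = (-22*(-3)*2²)/(0 - 2885) = (66*4)/(-2885) = 264*(-1/2885) = -264/2885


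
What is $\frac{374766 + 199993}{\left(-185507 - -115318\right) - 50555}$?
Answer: $- \frac{574759}{120744} \approx -4.7601$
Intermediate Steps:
$\frac{374766 + 199993}{\left(-185507 - -115318\right) - 50555} = \frac{574759}{\left(-185507 + 115318\right) - 50555} = \frac{574759}{-70189 - 50555} = \frac{574759}{-120744} = 574759 \left(- \frac{1}{120744}\right) = - \frac{574759}{120744}$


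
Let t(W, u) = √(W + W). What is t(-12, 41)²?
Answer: -24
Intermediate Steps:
t(W, u) = √2*√W (t(W, u) = √(2*W) = √2*√W)
t(-12, 41)² = (√2*√(-12))² = (√2*(2*I*√3))² = (2*I*√6)² = -24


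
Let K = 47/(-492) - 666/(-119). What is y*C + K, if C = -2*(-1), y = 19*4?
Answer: 9221375/58548 ≈ 157.50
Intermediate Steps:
y = 76
K = 322079/58548 (K = 47*(-1/492) - 666*(-1/119) = -47/492 + 666/119 = 322079/58548 ≈ 5.5011)
C = 2
y*C + K = 76*2 + 322079/58548 = 152 + 322079/58548 = 9221375/58548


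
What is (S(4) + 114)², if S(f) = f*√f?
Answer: 14884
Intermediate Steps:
S(f) = f^(3/2)
(S(4) + 114)² = (4^(3/2) + 114)² = (8 + 114)² = 122² = 14884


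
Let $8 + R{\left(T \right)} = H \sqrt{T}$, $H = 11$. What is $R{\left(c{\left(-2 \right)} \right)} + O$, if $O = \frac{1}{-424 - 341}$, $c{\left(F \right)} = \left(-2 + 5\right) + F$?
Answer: $\frac{2294}{765} \approx 2.9987$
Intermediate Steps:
$c{\left(F \right)} = 3 + F$
$R{\left(T \right)} = -8 + 11 \sqrt{T}$
$O = - \frac{1}{765}$ ($O = \frac{1}{-765} = - \frac{1}{765} \approx -0.0013072$)
$R{\left(c{\left(-2 \right)} \right)} + O = \left(-8 + 11 \sqrt{3 - 2}\right) - \frac{1}{765} = \left(-8 + 11 \sqrt{1}\right) - \frac{1}{765} = \left(-8 + 11 \cdot 1\right) - \frac{1}{765} = \left(-8 + 11\right) - \frac{1}{765} = 3 - \frac{1}{765} = \frac{2294}{765}$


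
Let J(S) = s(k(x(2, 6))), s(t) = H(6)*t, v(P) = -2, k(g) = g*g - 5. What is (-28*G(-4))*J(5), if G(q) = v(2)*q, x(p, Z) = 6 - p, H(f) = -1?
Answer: 2464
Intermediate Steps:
k(g) = -5 + g² (k(g) = g² - 5 = -5 + g²)
G(q) = -2*q
s(t) = -t
J(S) = -11 (J(S) = -(-5 + (6 - 1*2)²) = -(-5 + (6 - 2)²) = -(-5 + 4²) = -(-5 + 16) = -1*11 = -11)
(-28*G(-4))*J(5) = -(-56)*(-4)*(-11) = -28*8*(-11) = -224*(-11) = 2464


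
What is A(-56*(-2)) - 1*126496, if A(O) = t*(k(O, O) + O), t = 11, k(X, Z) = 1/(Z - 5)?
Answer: -13403237/107 ≈ -1.2526e+5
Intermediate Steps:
k(X, Z) = 1/(-5 + Z)
A(O) = 11*O + 11/(-5 + O) (A(O) = 11*(1/(-5 + O) + O) = 11*(O + 1/(-5 + O)) = 11*O + 11/(-5 + O))
A(-56*(-2)) - 1*126496 = 11*(1 + (-56*(-2))*(-5 - 56*(-2)))/(-5 - 56*(-2)) - 1*126496 = 11*(1 + 112*(-5 + 112))/(-5 + 112) - 126496 = 11*(1 + 112*107)/107 - 126496 = 11*(1/107)*(1 + 11984) - 126496 = 11*(1/107)*11985 - 126496 = 131835/107 - 126496 = -13403237/107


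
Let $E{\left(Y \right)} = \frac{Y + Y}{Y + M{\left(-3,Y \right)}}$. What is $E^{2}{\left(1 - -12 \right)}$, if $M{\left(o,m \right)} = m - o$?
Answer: $\frac{676}{841} \approx 0.80381$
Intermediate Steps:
$E{\left(Y \right)} = \frac{2 Y}{3 + 2 Y}$ ($E{\left(Y \right)} = \frac{Y + Y}{Y + \left(Y - -3\right)} = \frac{2 Y}{Y + \left(Y + 3\right)} = \frac{2 Y}{Y + \left(3 + Y\right)} = \frac{2 Y}{3 + 2 Y}$)
$E^{2}{\left(1 - -12 \right)} = \left(\frac{2 \left(1 - -12\right)}{3 + 2 \left(1 - -12\right)}\right)^{2} = \left(\frac{2 \left(1 + 12\right)}{3 + 2 \left(1 + 12\right)}\right)^{2} = \left(2 \cdot 13 \frac{1}{3 + 2 \cdot 13}\right)^{2} = \left(2 \cdot 13 \frac{1}{3 + 26}\right)^{2} = \left(2 \cdot 13 \cdot \frac{1}{29}\right)^{2} = \left(\frac{26}{29}\right)^{2} = \frac{676}{841}$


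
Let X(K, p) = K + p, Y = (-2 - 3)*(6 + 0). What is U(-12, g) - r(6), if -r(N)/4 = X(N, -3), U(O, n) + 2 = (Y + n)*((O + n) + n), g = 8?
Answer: -78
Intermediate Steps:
Y = -30 (Y = -5*6 = -30)
U(O, n) = -2 + (-30 + n)*(O + 2*n) (U(O, n) = -2 + (-30 + n)*((O + n) + n) = -2 + (-30 + n)*(O + 2*n))
r(N) = 12 - 4*N (r(N) = -4*(N - 3) = -4*(-3 + N) = 12 - 4*N)
U(-12, g) - r(6) = (-2 - 60*8 - 30*(-12) + 2*8² - 12*8) - (12 - 4*6) = (-2 - 480 + 360 + 2*64 - 96) - (12 - 24) = (-2 - 480 + 360 + 128 - 96) - 1*(-12) = -90 + 12 = -78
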